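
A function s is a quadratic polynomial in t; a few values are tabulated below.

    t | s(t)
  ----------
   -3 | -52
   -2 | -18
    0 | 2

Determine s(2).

Write s(t) = at² + bt + c; the 3 given values yield a linear system in the 3 coefficients.
Solving, s(t) = -8t² - 6t + 2.
Then s(2) = -42.

-42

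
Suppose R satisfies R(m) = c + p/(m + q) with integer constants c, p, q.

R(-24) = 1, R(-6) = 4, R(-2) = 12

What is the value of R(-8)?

3

(R(m) − c)(m + q) = p for each data point; the three points give a linear system in c and q, then p follows.
Solving: c = 0, q = 0, p = -24, so R(m) = -24/(m + 0).
Then R(-8) = 0 − 24/(-8) = 3.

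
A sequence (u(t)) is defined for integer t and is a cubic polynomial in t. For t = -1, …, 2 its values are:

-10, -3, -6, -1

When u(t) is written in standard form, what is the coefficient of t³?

3

Write u(t) = at³ + bt² + ct + d; the 4 given values yield a linear system in the 4 coefficients.
Solving, u(t) = 3t³ - 5t² - t - 3.
The coefficient of t³ is 3.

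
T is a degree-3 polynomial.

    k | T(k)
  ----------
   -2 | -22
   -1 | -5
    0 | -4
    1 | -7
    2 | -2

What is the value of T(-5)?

Write T(k) = ak³ + bk² + ck + d; the 5 given values yield a linear system in the 4 coefficients.
Solving, T(k) = 2k³ - 2k² - 3k - 4.
Then T(-5) = -289.

-289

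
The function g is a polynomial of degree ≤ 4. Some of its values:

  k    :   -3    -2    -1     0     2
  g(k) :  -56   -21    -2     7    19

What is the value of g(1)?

12

Write g(k) = ak^4 + bk³ + ck² + dk + e; the 5 given values yield a linear system in the 5 coefficients.
Solving, the leading coefficient vanishes, and g(k) = k³ - 2k² + 6k + 7.
Then g(1) = 12.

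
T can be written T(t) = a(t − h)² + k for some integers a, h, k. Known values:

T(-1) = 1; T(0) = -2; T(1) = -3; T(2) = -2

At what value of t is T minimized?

1

First differences -3, -1, 1; second difference 2 = 2a, so a = 1.
Expanding, the t-coefficient is −2ah = -2h; matching it to the data gives h = 1, and then k = -3.
So T(t) = 1(t − 1)² − 3.
Hence h = 1.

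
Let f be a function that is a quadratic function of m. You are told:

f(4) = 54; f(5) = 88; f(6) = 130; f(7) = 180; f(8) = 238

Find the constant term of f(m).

-2

First differences: 34, 42, 50, 58. Second differences: 8, 8, 8.
Level-2 differences are constant, so f has degree 2.
Fitting a degree-2 polynomial gives f(m) = 4m² - 2m - 2.
The constant term is f(0) = -2.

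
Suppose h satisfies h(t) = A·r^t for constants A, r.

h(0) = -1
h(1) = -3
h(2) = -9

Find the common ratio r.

Consecutive ratio: -3/(-1) = 3, and -9/(-3) = 3, so r = 3.
Then A·3^0 = -1 gives A = -1, and h(t) = -1·3^t.

3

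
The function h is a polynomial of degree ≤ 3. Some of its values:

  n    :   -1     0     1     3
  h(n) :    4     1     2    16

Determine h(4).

Write h(n) = an³ + bn² + cn + d; the 4 given values yield a linear system in the 4 coefficients.
Solving, the leading coefficient vanishes, and h(n) = 2n² - n + 1.
Then h(4) = 29.

29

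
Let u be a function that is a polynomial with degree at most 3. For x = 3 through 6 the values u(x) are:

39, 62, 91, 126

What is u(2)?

First differences: 23, 29, 35. Second differences: 6, 6.
Level-2 differences are constant, so u has degree 2.
Fitting a degree-2 polynomial gives u(x) = 3x² + 2x + 6.
Then u(2) = 22.

22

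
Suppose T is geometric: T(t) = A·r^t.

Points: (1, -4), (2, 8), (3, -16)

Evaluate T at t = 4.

Consecutive ratio: 8/(-4) = -2, and -16/8 = -2, so r = -2.
Then A·(-2)^1 = -4 gives A = 2, and T(t) = 2·(-2)^t.
T(4) = 2·(-2)^4 = 32.

32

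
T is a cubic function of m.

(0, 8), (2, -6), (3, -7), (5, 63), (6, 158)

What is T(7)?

309

Write T(m) = am³ + bm² + cm + d; the 5 given values yield a linear system in the 4 coefficients.
Solving, T(m) = 2m³ - 8m² + m + 8.
Then T(7) = 309.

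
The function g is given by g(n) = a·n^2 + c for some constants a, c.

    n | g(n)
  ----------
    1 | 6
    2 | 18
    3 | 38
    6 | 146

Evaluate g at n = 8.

258

From g(1) = 6 and g(2) = 18: 1a + c = 6 and 4a + c = 18.
Subtracting: 3a = 12, so a = 4; then c = 6 − 4·1 = 2.
So g(n) = 4n² + 2, and g(8) = 258.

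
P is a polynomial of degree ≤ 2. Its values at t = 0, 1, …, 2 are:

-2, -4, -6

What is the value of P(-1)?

0

First differences: -2, -2.
Level-1 differences are constant, so P has degree 1.
Fitting a degree-1 polynomial gives P(t) = -2t - 2.
Then P(-1) = 0.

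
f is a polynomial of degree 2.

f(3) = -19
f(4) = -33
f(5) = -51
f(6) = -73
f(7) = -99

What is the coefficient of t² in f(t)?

First differences: -14, -18, -22, -26. Second differences: -4, -4, -4.
Level-2 differences are constant, so f has degree 2.
Fitting a degree-2 polynomial gives f(t) = -2t² - 1.
The coefficient of t² is -2.

-2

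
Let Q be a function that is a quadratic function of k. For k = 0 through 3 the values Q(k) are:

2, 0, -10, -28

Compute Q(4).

First differences: -2, -10, -18. Second differences: -8, -8.
Level-2 differences are constant, so Q has degree 2.
Fitting a degree-2 polynomial gives Q(k) = -4k² + 2k + 2.
Then Q(4) = -54.

-54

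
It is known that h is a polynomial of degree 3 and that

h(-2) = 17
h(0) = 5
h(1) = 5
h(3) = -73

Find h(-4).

165

Write h(x) = ax³ + bx² + cx + d; the 4 given values yield a linear system in the 4 coefficients.
Solving, h(x) = -3x³ - x² + 4x + 5.
Then h(-4) = 165.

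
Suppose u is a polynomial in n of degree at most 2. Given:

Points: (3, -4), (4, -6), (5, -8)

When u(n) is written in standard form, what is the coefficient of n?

-2

Write u(n) = an² + bn + c; the 3 given values yield a linear system in the 3 coefficients.
Solving, the leading coefficient vanishes, and u(n) = -2n + 2.
The coefficient of n is -2.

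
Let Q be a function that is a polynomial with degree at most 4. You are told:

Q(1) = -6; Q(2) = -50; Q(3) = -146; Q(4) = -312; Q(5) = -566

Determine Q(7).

-1410

First differences: -44, -96, -166, -254. Second differences: -52, -70, -88. Third differences: -18, -18.
Level-3 differences are constant, so Q has degree 3.
Fitting a degree-3 polynomial gives Q(x) = -3x³ - 8x² + x + 4.
Then Q(7) = -1410.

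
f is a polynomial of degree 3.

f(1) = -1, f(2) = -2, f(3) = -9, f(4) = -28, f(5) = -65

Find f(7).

Write f(x) = ax³ + bx² + cx + d; the 5 given values yield a linear system in the 4 coefficients.
Solving, f(x) = -x³ + 3x² - 3x.
Then f(7) = -217.

-217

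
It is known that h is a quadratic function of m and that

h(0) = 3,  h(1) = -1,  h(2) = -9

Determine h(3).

-21

Write h(m) = am² + bm + c; the 3 given values yield a linear system in the 3 coefficients.
Solving, h(m) = -2m² - 2m + 3.
Then h(3) = -21.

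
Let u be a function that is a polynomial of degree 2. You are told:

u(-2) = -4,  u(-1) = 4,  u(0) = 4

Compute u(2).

-20

Write u(n) = an² + bn + c; the 3 given values yield a linear system in the 3 coefficients.
Solving, u(n) = -4n² - 4n + 4.
Then u(2) = -20.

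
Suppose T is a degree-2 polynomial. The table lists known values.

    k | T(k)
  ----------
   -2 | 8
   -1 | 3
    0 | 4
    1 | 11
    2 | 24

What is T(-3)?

19

First differences: -5, 1, 7, 13. Second differences: 6, 6, 6.
Level-2 differences are constant, so T has degree 2.
Fitting a degree-2 polynomial gives T(k) = 3k² + 4k + 4.
Then T(-3) = 19.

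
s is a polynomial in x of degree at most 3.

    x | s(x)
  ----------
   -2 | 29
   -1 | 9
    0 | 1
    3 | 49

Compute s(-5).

161

Write s(x) = ax³ + bx² + cx + d; the 4 given values yield a linear system in the 4 coefficients.
Solving, the leading coefficient vanishes, and s(x) = 6x² - 2x + 1.
Then s(-5) = 161.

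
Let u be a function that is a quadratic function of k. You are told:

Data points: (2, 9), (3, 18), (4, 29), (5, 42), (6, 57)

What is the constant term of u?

-3

First differences: 9, 11, 13, 15. Second differences: 2, 2, 2.
Level-2 differences are constant, so u has degree 2.
Fitting a degree-2 polynomial gives u(k) = k² + 4k - 3.
The constant term is u(0) = -3.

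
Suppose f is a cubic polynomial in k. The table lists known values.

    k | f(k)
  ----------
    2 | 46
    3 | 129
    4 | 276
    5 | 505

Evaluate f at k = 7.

Write f(k) = ak³ + bk² + ck + d; the 4 given values yield a linear system in the 4 coefficients.
Solving, f(k) = 3k³ + 5k² + k.
Then f(7) = 1281.

1281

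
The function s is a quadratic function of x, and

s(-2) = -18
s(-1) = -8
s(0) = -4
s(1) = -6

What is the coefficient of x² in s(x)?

-3

First differences: 10, 4, -2. Second differences: -6, -6.
Level-2 differences are constant, so s has degree 2.
Fitting a degree-2 polynomial gives s(x) = -3x² + x - 4.
The coefficient of x² is -3.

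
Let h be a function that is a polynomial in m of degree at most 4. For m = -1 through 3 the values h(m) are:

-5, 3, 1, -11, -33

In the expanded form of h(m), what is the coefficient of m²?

First differences: 8, -2, -12, -22. Second differences: -10, -10, -10.
Level-2 differences are constant, so h has degree 2.
Fitting a degree-2 polynomial gives h(m) = -5m² + 3m + 3.
The coefficient of m² is -5.

-5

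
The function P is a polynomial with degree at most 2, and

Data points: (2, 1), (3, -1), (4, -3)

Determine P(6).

First differences: -2, -2.
Level-1 differences are constant, so P has degree 1.
Fitting a degree-1 polynomial gives P(m) = -2m + 5.
Then P(6) = -7.

-7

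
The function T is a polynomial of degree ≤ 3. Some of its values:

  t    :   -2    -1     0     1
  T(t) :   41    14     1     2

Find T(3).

46

Write T(t) = at³ + bt² + ct + d; the 4 given values yield a linear system in the 4 coefficients.
Solving, the leading coefficient vanishes, and T(t) = 7t² - 6t + 1.
Then T(3) = 46.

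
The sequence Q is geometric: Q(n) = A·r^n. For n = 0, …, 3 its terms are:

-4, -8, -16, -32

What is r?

2

Consecutive ratio: -8/(-4) = 2, and -16/(-8) = 2, so r = 2.
Then A·2^0 = -4 gives A = -4, and Q(n) = -4·2^n.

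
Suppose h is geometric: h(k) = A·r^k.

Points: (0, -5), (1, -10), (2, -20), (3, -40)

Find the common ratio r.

2

Consecutive ratio: -10/(-5) = 2, and -20/(-10) = 2, so r = 2.
Then A·2^0 = -5 gives A = -5, and h(k) = -5·2^k.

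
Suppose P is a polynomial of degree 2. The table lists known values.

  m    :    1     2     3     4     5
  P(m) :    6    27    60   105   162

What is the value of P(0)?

-3

First differences: 21, 33, 45, 57. Second differences: 12, 12, 12.
Level-2 differences are constant, so P has degree 2.
Fitting a degree-2 polynomial gives P(m) = 6m² + 3m - 3.
Then P(0) = -3.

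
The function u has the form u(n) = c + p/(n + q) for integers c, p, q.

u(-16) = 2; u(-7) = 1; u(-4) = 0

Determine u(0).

-6

(u(n) − c)(n + q) = p for each data point; the three points give a linear system in c and q, then p follows.
Solving: c = 3, q = -2, p = 18, so u(n) = 3 + 18/(n − 2).
Then u(0) = 3 + 18/(-2) = -6.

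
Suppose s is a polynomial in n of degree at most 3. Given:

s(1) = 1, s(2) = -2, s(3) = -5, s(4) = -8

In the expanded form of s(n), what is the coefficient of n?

Write s(n) = an³ + bn² + cn + d; the 4 given values yield a linear system in the 4 coefficients.
Solving, the top 2 coefficients vanish, and s(n) = -3n + 4.
The coefficient of n is -3.

-3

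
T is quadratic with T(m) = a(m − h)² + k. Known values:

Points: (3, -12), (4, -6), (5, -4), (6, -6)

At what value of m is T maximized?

5

First differences 6, 2, -2; second difference -4 = 2a, so a = -2.
Expanding, the m-coefficient is −2ah = 4h; matching it to the data gives h = 5, and then k = -4.
So T(m) = -2(m − 5)² − 4.
Hence h = 5.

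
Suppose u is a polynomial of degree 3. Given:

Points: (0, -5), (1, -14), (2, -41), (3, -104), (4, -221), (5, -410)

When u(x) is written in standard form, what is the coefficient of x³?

-3

First differences: -9, -27, -63, -117, -189. Second differences: -18, -36, -54, -72. Third differences: -18, -18, -18.
Level-3 differences are constant, so u has degree 3.
Fitting a degree-3 polynomial gives u(x) = -3x³ - 6x - 5.
The coefficient of x³ is -3.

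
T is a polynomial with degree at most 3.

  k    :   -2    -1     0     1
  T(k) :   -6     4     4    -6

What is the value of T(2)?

-26

Write T(k) = ak³ + bk² + ck + d; the 4 given values yield a linear system in the 4 coefficients.
Solving, the leading coefficient vanishes, and T(k) = -5k² - 5k + 4.
Then T(2) = -26.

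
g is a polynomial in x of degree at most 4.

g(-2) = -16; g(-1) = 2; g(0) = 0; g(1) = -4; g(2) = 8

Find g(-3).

-72

Write g(x) = ax^4 + bx³ + cx² + dx + e; the 5 given values yield a linear system in the 5 coefficients.
Solving, the leading coefficient vanishes, and g(x) = 3x³ - x² - 6x.
Then g(-3) = -72.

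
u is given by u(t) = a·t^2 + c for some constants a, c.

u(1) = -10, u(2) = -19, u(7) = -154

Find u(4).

From u(1) = -10 and u(2) = -19: 1a + c = -10 and 4a + c = -19.
Subtracting: 3a = -9, so a = -3; then c = -10 − (-3)·1 = -7.
So u(t) = -3t² − 7, and u(4) = -55.

-55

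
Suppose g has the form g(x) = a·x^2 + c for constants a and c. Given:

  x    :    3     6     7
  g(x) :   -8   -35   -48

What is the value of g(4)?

From g(3) = -8 and g(6) = -35: 9a + c = -8 and 36a + c = -35.
Subtracting: 27a = -27, so a = -1; then c = -8 − (-1)·9 = 1.
So g(x) = -1x² + 1, and g(4) = -15.

-15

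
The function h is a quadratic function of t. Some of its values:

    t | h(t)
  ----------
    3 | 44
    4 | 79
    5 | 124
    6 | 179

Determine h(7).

First differences: 35, 45, 55. Second differences: 10, 10.
Level-2 differences are constant, so h has degree 2.
Extending the table by one column gives the next first difference 65, so h(7) = 179 + 65 = 244.

244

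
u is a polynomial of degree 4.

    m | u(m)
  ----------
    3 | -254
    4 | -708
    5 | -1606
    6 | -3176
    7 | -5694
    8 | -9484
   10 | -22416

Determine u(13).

-62214

Write u(m) = am^4 + bm³ + cm² + dm + e; the 7 given values yield a linear system in the 5 coefficients.
Solving, u(m) = -2m^4 - 2m³ - 4m² - 2m + 4.
Then u(13) = -62214.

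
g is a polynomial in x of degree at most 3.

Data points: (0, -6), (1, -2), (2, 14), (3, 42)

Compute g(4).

82

First differences: 4, 16, 28. Second differences: 12, 12.
Level-2 differences are constant, so g has degree 2.
Extending the table by one column gives the next first difference 40, so g(4) = 42 + 40 = 82.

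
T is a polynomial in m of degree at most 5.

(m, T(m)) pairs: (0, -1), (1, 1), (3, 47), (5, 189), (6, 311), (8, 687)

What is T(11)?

Write T(m) = am^5 + bm^4 + cm³ + dm² + em + p; the 6 given values yield a linear system in the 6 coefficients.
Solving, the top 2 coefficients vanish, and T(m) = m³ + 3m² - 2m - 1.
Then T(11) = 1671.

1671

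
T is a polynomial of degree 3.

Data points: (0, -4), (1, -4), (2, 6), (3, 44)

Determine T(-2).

Write T(m) = am³ + bm² + cm + d; the 4 given values yield a linear system in the 4 coefficients.
Solving, T(m) = 3m³ - 4m² + m - 4.
Then T(-2) = -46.

-46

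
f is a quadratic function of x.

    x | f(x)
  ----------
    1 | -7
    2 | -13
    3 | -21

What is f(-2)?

Write f(x) = ax² + bx + c; the 3 given values yield a linear system in the 3 coefficients.
Solving, f(x) = -x² - 3x - 3.
Then f(-2) = -1.

-1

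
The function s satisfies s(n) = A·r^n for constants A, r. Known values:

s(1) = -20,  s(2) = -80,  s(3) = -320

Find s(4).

Consecutive ratio: -80/(-20) = 4, and -320/(-80) = 4, so r = 4.
Then A·4^1 = -20 gives A = -5, and s(n) = -5·4^n.
s(4) = -5·4^4 = -1280.

-1280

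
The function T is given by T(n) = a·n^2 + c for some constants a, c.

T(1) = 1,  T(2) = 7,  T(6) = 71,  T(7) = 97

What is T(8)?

127

From T(1) = 1 and T(2) = 7: 1a + c = 1 and 4a + c = 7.
Subtracting: 3a = 6, so a = 2; then c = 1 − 2·1 = -1.
So T(n) = 2n² − 1, and T(8) = 127.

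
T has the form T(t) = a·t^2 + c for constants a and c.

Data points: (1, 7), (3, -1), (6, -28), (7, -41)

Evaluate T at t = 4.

From T(1) = 7 and T(3) = -1: 1a + c = 7 and 9a + c = -1.
Subtracting: 8a = -8, so a = -1; then c = 7 − (-1)·1 = 8.
So T(t) = -1t² + 8, and T(4) = -8.

-8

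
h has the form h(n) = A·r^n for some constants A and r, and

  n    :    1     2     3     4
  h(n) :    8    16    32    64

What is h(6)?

256

Consecutive ratio: 16/8 = 2, and 32/16 = 2, so r = 2.
Then A·2^1 = 8 gives A = 4, and h(n) = 4·2^n.
h(6) = 4·2^6 = 256.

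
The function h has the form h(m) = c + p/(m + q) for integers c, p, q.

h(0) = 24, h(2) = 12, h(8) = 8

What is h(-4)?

0

(h(m) − c)(m + q) = p for each data point; the three points give a linear system in c and q, then p follows.
Solving: c = 6, q = 1, p = 18, so h(m) = 6 + 18/(m + 1).
Then h(-4) = 6 + 18/(-3) = 0.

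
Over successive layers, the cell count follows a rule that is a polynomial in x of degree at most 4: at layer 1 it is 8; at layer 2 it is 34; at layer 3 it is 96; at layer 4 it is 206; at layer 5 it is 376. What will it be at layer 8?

1366

Write the value at x as T(x).
First differences: 26, 62, 110, 170. Second differences: 36, 48, 60. Third differences: 12, 12.
Level-3 differences are constant, so T has degree 3.
Fitting a degree-3 polynomial gives T(x) = 2x³ + 6x² - 6x + 6.
Then T(8) = 1366.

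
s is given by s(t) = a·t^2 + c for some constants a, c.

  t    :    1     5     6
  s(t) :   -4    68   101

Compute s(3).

From s(1) = -4 and s(5) = 68: 1a + c = -4 and 25a + c = 68.
Subtracting: 24a = 72, so a = 3; then c = -4 − 3·1 = -7.
So s(t) = 3t² − 7, and s(3) = 20.

20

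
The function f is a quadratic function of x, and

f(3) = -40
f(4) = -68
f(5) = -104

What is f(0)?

Write f(x) = ax² + bx + c; the 3 given values yield a linear system in the 3 coefficients.
Solving, f(x) = -4x² - 4.
The constant term is f(0) = -4.

-4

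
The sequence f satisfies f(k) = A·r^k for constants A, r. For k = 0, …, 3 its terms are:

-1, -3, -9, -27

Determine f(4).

-81

Consecutive ratio: -3/(-1) = 3, and -9/(-3) = 3, so r = 3.
Then A·3^0 = -1 gives A = -1, and f(k) = -1·3^k.
f(4) = -1·3^4 = -81.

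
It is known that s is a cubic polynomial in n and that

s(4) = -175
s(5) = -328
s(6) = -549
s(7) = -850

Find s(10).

Write s(n) = an³ + bn² + cn + d; the 4 given values yield a linear system in the 4 coefficients.
Solving, s(n) = -2n³ - 4n² + 5n - 3.
Then s(10) = -2353.

-2353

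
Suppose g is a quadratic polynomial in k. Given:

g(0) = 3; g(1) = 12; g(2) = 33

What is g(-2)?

Write g(k) = ak² + bk + c; the 3 given values yield a linear system in the 3 coefficients.
Solving, g(k) = 6k² + 3k + 3.
Then g(-2) = 21.

21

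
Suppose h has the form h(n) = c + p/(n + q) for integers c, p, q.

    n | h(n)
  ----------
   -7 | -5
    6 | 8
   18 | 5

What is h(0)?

(h(n) − c)(n + q) = p for each data point; the three points give a linear system in c and q, then p follows.
Solving: c = 3, q = 2, p = 40, so h(n) = 3 + 40/(n + 2).
Then h(0) = 3 + 40/2 = 23.

23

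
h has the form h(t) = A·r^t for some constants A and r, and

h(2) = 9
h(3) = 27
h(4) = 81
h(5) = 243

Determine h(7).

2187

Consecutive ratio: 27/9 = 3, and 81/27 = 3, so r = 3.
Then A·3^2 = 9 gives A = 1, and h(t) = 1·3^t.
h(7) = 1·3^7 = 2187.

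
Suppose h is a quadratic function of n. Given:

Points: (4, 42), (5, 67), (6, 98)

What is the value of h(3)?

23

Write h(n) = an² + bn + c; the 3 given values yield a linear system in the 3 coefficients.
Solving, h(n) = 3n² - 2n + 2.
Then h(3) = 23.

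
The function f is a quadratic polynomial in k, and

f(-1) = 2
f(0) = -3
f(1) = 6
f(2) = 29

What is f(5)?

182

Write f(k) = ak² + bk + c; the 4 given values yield a linear system in the 3 coefficients.
Solving, f(k) = 7k² + 2k - 3.
Then f(5) = 182.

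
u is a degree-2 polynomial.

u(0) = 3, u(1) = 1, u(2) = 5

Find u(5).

Write u(k) = ak² + bk + c; the 3 given values yield a linear system in the 3 coefficients.
Solving, u(k) = 3k² - 5k + 3.
Then u(5) = 53.

53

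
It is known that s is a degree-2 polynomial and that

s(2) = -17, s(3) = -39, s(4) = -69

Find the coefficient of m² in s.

-4

Write s(m) = am² + bm + c; the 3 given values yield a linear system in the 3 coefficients.
Solving, s(m) = -4m² - 2m + 3.
The coefficient of m² is -4.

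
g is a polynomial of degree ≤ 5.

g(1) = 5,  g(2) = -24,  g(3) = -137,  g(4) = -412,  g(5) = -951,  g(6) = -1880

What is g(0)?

4

First differences: -29, -113, -275, -539, -929. Second differences: -84, -162, -264, -390. Third differences: -78, -102, -126. Fourth differences: -24, -24.
Level-4 differences are constant, so g has degree 4.
Fitting a degree-4 polynomial gives g(n) = -n^4 - 3n³ + n² + 4n + 4.
Then g(0) = 4.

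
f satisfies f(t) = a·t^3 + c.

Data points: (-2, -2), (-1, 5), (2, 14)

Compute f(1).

From f(-2) = -2 and f(-1) = 5: -8a + c = -2 and -1a + c = 5.
Subtracting: 7a = 7, so a = 1; then c = -2 − 1·(-8) = 6.
So f(t) = 1t³ + 6, and f(1) = 7.

7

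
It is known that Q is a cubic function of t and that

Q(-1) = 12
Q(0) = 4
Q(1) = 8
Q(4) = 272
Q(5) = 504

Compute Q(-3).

-8

Write Q(t) = at³ + bt² + ct + d; the 5 given values yield a linear system in the 4 coefficients.
Solving, Q(t) = 3t³ + 6t² - 5t + 4.
Then Q(-3) = -8.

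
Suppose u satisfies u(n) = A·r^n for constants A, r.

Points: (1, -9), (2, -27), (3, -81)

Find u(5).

Consecutive ratio: -27/(-9) = 3, and -81/(-27) = 3, so r = 3.
Then A·3^1 = -9 gives A = -3, and u(n) = -3·3^n.
u(5) = -3·3^5 = -729.

-729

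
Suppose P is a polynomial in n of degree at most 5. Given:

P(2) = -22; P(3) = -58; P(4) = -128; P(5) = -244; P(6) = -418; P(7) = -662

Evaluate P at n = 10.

Write P(n) = an^5 + bn^4 + cn³ + dn² + en + p; the 6 given values yield a linear system in the 6 coefficients.
Solving, the top 2 coefficients vanish, and P(n) = -2n³ + n² - 3n - 4.
Then P(10) = -1934.

-1934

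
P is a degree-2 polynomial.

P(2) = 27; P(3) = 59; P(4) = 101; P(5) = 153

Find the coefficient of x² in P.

5

Write P(x) = ax² + bx + c; the 4 given values yield a linear system in the 3 coefficients.
Solving, P(x) = 5x² + 7x - 7.
The coefficient of x² is 5.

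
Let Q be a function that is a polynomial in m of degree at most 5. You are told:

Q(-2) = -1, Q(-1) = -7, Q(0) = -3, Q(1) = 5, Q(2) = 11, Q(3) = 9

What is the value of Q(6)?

-105

Write Q(m) = am^5 + bm^4 + cm³ + dm² + em + p; the 6 given values yield a linear system in the 6 coefficients.
Solving, the top 2 coefficients vanish, and Q(m) = -m³ + 2m² + 7m - 3.
Then Q(6) = -105.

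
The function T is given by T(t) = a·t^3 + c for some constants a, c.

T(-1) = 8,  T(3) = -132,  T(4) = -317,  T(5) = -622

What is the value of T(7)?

From T(-1) = 8 and T(3) = -132: -1a + c = 8 and 27a + c = -132.
Subtracting: 28a = -140, so a = -5; then c = 8 − (-5)·(-1) = 3.
So T(t) = -5t³ + 3, and T(7) = -1712.

-1712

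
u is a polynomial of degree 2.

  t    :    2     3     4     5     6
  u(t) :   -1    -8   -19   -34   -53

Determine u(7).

Write u(t) = at² + bt + c; the 5 given values yield a linear system in the 3 coefficients.
Solving, u(t) = -2t² + 3t + 1.
Then u(7) = -76.

-76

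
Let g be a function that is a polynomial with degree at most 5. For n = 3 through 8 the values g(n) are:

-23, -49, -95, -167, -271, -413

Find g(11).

Write g(n) = an^5 + bn^4 + cn³ + dn² + en + p; the 6 given values yield a linear system in the 6 coefficients.
Solving, the top 2 coefficients vanish, and g(n) = -n³ + 2n² - 3n - 5.
Then g(11) = -1127.

-1127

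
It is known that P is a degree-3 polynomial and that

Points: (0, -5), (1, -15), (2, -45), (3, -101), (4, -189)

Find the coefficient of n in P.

First differences: -10, -30, -56, -88. Second differences: -20, -26, -32. Third differences: -6, -6.
Level-3 differences are constant, so P has degree 3.
Fitting a degree-3 polynomial gives P(n) = -n³ - 7n² - 2n - 5.
The coefficient of n is -2.

-2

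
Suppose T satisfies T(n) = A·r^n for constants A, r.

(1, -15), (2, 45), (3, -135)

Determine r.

Consecutive ratio: 45/(-15) = -3, and -135/45 = -3, so r = -3.
Then A·(-3)^1 = -15 gives A = 5, and T(n) = 5·(-3)^n.

-3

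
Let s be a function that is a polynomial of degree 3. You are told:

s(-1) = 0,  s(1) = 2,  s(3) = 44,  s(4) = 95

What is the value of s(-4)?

Write s(x) = ax³ + bx² + cx + d; the 4 given values yield a linear system in the 4 coefficients.
Solving, s(x) = x³ + 2x² - 1.
Then s(-4) = -33.

-33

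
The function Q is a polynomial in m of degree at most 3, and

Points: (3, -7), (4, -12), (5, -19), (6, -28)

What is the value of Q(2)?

Write Q(m) = am³ + bm² + cm + d; the 4 given values yield a linear system in the 4 coefficients.
Solving, the leading coefficient vanishes, and Q(m) = -m² + 2m - 4.
Then Q(2) = -4.

-4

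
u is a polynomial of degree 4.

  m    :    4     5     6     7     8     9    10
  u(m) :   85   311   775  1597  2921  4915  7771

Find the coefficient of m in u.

-3

First differences: 226, 464, 822, 1324, 1994, 2856. Second differences: 238, 358, 502, 670, 862. Third differences: 120, 144, 168, 192. Fourth differences: 24, 24, 24.
Level-4 differences are constant, so u has degree 4.
Fitting a degree-4 polynomial gives u(m) = m^4 - 2m³ - 2m² - 3m + 1.
The coefficient of m is -3.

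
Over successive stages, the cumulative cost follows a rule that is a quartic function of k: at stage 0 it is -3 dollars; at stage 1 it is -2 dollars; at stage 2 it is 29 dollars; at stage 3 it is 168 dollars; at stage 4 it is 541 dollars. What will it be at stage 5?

Write the value at k as u(k).
Write u(k) = ak^4 + bk³ + ck² + dk + e; the 5 given values yield a linear system in the 5 coefficients.
Solving, u(k) = 2k^4 + k³ - 2k² - 3.
Then u(5) = 1322.

1322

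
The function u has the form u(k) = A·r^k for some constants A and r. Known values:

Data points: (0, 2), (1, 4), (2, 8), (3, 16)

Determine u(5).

64

Consecutive ratio: 4/2 = 2, and 8/4 = 2, so r = 2.
Then A·2^0 = 2 gives A = 2, and u(k) = 2·2^k.
u(5) = 2·2^5 = 64.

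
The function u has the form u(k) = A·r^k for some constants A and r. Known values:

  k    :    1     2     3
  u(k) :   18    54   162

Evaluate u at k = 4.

486

Consecutive ratio: 54/18 = 3, and 162/54 = 3, so r = 3.
Then A·3^1 = 18 gives A = 6, and u(k) = 6·3^k.
u(4) = 6·3^4 = 486.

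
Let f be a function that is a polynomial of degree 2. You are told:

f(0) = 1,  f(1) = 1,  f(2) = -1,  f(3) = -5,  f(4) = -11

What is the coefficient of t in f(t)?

1

First differences: 0, -2, -4, -6. Second differences: -2, -2, -2.
Level-2 differences are constant, so f has degree 2.
Fitting a degree-2 polynomial gives f(t) = -t² + t + 1.
The coefficient of t is 1.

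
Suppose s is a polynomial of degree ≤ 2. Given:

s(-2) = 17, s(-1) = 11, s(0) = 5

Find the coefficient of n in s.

First differences: -6, -6.
Level-1 differences are constant, so s has degree 1.
Fitting a degree-1 polynomial gives s(n) = -6n + 5.
The coefficient of n is -6.

-6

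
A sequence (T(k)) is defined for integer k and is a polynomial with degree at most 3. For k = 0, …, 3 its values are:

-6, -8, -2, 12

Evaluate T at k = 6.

102

First differences: -2, 6, 14. Second differences: 8, 8.
Level-2 differences are constant, so T has degree 2.
Fitting a degree-2 polynomial gives T(k) = 4k² - 6k - 6.
Then T(6) = 102.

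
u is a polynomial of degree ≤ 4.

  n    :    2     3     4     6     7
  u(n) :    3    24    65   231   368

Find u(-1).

Write u(n) = an^4 + bn³ + cn² + dn + e; the 5 given values yield a linear system in the 5 coefficients.
Solving, the leading coefficient vanishes, and u(n) = n³ + n² - 3n - 3.
Then u(-1) = 0.

0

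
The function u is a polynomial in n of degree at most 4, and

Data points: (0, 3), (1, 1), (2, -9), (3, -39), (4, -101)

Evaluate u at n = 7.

-599

Write u(n) = an^4 + bn³ + cn² + dn + e; the 5 given values yield a linear system in the 5 coefficients.
Solving, the leading coefficient vanishes, and u(n) = -2n³ + 2n² - 2n + 3.
Then u(7) = -599.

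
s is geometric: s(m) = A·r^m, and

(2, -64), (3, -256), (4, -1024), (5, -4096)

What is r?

4

Consecutive ratio: -256/(-64) = 4, and -1024/(-256) = 4, so r = 4.
Then A·4^2 = -64 gives A = -4, and s(m) = -4·4^m.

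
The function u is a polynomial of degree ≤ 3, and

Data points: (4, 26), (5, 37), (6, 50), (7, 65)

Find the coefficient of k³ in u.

Write u(k) = ak³ + bk² + ck + d; the 4 given values yield a linear system in the 4 coefficients.
Solving, the leading coefficient vanishes, and u(k) = k² + 2k + 2.
The coefficient of k³ is 0.

0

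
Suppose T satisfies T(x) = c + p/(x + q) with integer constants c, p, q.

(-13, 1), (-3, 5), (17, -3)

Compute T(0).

(T(x) − c)(x + q) = p for each data point; the three points give a linear system in c and q, then p follows.
Solving: c = -1, q = -2, p = -30, so T(x) = -1 − 30/(x − 2).
Then T(0) = -1 − 30/(-2) = 14.

14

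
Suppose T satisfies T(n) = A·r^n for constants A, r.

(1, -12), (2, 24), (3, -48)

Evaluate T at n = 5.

-192

Consecutive ratio: 24/(-12) = -2, and -48/24 = -2, so r = -2.
Then A·(-2)^1 = -12 gives A = 6, and T(n) = 6·(-2)^n.
T(5) = 6·(-2)^5 = -192.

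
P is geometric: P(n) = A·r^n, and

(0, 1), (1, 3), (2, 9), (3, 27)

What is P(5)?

243

Consecutive ratio: 3/1 = 3, and 9/3 = 3, so r = 3.
Then A·3^0 = 1 gives A = 1, and P(n) = 1·3^n.
P(5) = 1·3^5 = 243.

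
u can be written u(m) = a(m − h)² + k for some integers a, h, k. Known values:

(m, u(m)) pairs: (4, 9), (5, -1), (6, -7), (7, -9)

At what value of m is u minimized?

7

First differences -10, -6, -2; second difference 4 = 2a, so a = 2.
Expanding, the m-coefficient is −2ah = -4h; matching it to the data gives h = 7, and then k = -9.
So u(m) = 2(m − 7)² − 9.
Hence h = 7.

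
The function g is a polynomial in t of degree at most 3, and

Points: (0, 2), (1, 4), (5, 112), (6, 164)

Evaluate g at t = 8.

Write g(t) = at³ + bt² + ct + d; the 4 given values yield a linear system in the 4 coefficients.
Solving, the leading coefficient vanishes, and g(t) = 5t² - 3t + 2.
Then g(8) = 298.

298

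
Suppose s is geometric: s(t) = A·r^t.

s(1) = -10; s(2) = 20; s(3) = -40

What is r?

-2

Consecutive ratio: 20/(-10) = -2, and -40/20 = -2, so r = -2.
Then A·(-2)^1 = -10 gives A = 5, and s(t) = 5·(-2)^t.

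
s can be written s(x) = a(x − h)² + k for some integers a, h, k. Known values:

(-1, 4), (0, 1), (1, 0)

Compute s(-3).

16

First differences -3, -1; second difference 2 = 2a, so a = 1.
Expanding, the x-coefficient is −2ah = -2h; matching it to the data gives h = 1, and then k = 0.
So s(x) = 1(x − 1)² + 0.
s(-3) = 1·(-4)² + 0 = 16.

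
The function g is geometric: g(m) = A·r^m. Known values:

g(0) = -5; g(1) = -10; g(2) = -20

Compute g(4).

-80

Consecutive ratio: -10/(-5) = 2, and -20/(-10) = 2, so r = 2.
Then A·2^0 = -5 gives A = -5, and g(m) = -5·2^m.
g(4) = -5·2^4 = -80.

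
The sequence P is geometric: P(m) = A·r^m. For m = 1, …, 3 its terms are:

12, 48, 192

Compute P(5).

3072

Consecutive ratio: 48/12 = 4, and 192/48 = 4, so r = 4.
Then A·4^1 = 12 gives A = 3, and P(m) = 3·4^m.
P(5) = 3·4^5 = 3072.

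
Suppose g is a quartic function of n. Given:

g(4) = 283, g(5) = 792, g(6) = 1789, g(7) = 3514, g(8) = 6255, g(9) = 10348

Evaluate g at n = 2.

9

First differences: 509, 997, 1725, 2741, 4093. Second differences: 488, 728, 1016, 1352. Third differences: 240, 288, 336. Fourth differences: 48, 48.
Level-4 differences are constant, so g has degree 4.
Fitting a degree-4 polynomial gives g(n) = 2n^4 - 4n³ + 2n² - 3n + 7.
Then g(2) = 9.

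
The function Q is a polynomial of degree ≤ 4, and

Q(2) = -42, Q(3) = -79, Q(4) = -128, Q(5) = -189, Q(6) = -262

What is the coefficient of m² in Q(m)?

-6

First differences: -37, -49, -61, -73. Second differences: -12, -12, -12.
Level-2 differences are constant, so Q has degree 2.
Fitting a degree-2 polynomial gives Q(m) = -6m² - 7m - 4.
The coefficient of m² is -6.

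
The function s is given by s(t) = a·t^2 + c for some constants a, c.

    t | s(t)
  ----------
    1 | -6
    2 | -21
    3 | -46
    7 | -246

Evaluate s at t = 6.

-181

From s(1) = -6 and s(2) = -21: 1a + c = -6 and 4a + c = -21.
Subtracting: 3a = -15, so a = -5; then c = -6 − (-5)·1 = -1.
So s(t) = -5t² − 1, and s(6) = -181.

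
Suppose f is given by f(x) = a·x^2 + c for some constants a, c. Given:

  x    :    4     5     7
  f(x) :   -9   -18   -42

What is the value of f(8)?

From f(4) = -9 and f(5) = -18: 16a + c = -9 and 25a + c = -18.
Subtracting: 9a = -9, so a = -1; then c = -9 − (-1)·16 = 7.
So f(x) = -1x² + 7, and f(8) = -57.

-57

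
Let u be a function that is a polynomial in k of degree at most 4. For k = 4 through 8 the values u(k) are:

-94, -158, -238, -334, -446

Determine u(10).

First differences: -64, -80, -96, -112. Second differences: -16, -16, -16.
Level-2 differences are constant, so u has degree 2.
Fitting a degree-2 polynomial gives u(k) = -8k² + 8k + 2.
Then u(10) = -718.

-718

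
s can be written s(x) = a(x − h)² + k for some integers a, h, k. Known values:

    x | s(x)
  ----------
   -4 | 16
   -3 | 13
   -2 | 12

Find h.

First differences -3, -1; second difference 2 = 2a, so a = 1.
Expanding, the x-coefficient is −2ah = -2h; matching it to the data gives h = -2, and then k = 12.
So s(x) = 1(x + 2)² + 12.
Hence h = -2.

-2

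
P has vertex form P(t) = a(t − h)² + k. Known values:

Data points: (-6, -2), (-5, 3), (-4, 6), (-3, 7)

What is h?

-3

First differences 5, 3, 1; second difference -2 = 2a, so a = -1.
Expanding, the t-coefficient is −2ah = 2h; matching it to the data gives h = -3, and then k = 7.
So P(t) = -1(t + 3)² + 7.
Hence h = -3.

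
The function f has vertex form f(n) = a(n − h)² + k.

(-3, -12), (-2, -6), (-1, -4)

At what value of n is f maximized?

-1

First differences 6, 2; second difference -4 = 2a, so a = -2.
Expanding, the n-coefficient is −2ah = 4h; matching it to the data gives h = -1, and then k = -4.
So f(n) = -2(n + 1)² − 4.
Hence h = -1.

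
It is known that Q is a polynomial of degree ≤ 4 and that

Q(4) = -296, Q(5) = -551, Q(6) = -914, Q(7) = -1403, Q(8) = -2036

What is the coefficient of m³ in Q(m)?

First differences: -255, -363, -489, -633. Second differences: -108, -126, -144. Third differences: -18, -18.
Level-3 differences are constant, so Q has degree 3.
Fitting a degree-3 polynomial gives Q(m) = -3m³ - 9m² + 9m + 4.
The coefficient of m³ is -3.

-3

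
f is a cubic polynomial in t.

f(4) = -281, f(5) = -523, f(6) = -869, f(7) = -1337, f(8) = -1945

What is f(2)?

-37

First differences: -242, -346, -468, -608. Second differences: -104, -122, -140. Third differences: -18, -18.
Level-3 differences are constant, so f has degree 3.
Fitting a degree-3 polynomial gives f(t) = -3t³ - 7t² + 4t + 7.
Then f(2) = -37.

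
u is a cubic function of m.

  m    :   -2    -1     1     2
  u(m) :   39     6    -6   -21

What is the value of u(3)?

Write u(m) = am³ + bm² + cm + d; the 4 given values yield a linear system in the 4 coefficients.
Solving, u(m) = -3m³ + 3m² - 3m - 3.
Then u(3) = -66.

-66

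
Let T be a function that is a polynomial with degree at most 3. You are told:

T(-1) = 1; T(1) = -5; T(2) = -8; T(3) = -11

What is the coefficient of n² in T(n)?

0

Write T(n) = an³ + bn² + cn + d; the 4 given values yield a linear system in the 4 coefficients.
Solving, the top 2 coefficients vanish, and T(n) = -3n - 2.
The coefficient of n² is 0.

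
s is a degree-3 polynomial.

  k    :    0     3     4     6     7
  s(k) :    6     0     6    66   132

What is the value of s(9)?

Write s(k) = ak³ + bk² + ck + d; the 5 given values yield a linear system in the 4 coefficients.
Solving, s(k) = k³ - 5k² + 4k + 6.
Then s(9) = 366.

366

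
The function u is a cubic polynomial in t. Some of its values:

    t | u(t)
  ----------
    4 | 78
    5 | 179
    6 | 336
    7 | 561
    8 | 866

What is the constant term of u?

First differences: 101, 157, 225, 305. Second differences: 56, 68, 80. Third differences: 12, 12.
Level-3 differences are constant, so u has degree 3.
Fitting a degree-3 polynomial gives u(t) = 2t³ - 2t² - 3t - 6.
The constant term is u(0) = -6.

-6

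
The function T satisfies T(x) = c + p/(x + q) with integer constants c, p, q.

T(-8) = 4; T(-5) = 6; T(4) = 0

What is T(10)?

1

(T(x) − c)(x + q) = p for each data point; the three points give a linear system in c and q, then p follows.
Solving: c = 2, q = 2, p = -12, so T(x) = 2 − 12/(x + 2).
Then T(10) = 2 − 12/12 = 1.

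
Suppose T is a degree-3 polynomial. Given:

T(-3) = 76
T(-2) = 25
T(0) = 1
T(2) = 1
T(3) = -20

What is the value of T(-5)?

Write T(t) = at³ + bt² + ct + d; the 5 given values yield a linear system in the 4 coefficients.
Solving, T(t) = -2t³ + 3t² + 2t + 1.
Then T(-5) = 316.

316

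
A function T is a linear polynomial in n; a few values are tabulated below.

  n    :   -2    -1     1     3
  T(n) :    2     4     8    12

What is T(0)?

Write T(n) = an + b; the 4 given values yield a linear system in the 2 coefficients.
Solving, T(n) = 2n + 6.
The constant term is T(0) = 6.

6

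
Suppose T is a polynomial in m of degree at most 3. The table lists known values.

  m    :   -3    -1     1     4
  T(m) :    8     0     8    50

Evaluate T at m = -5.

Write T(m) = am³ + bm² + cm + d; the 4 given values yield a linear system in the 4 coefficients.
Solving, the leading coefficient vanishes, and T(m) = 2m² + 4m + 2.
Then T(-5) = 32.

32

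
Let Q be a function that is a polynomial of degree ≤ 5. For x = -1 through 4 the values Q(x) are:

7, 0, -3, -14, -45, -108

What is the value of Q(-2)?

30

First differences: -7, -3, -11, -31, -63. Second differences: 4, -8, -20, -32. Third differences: -12, -12, -12.
Level-3 differences are constant, so Q has degree 3.
Fitting a degree-3 polynomial gives Q(x) = -2x³ + 2x² - 3x.
Then Q(-2) = 30.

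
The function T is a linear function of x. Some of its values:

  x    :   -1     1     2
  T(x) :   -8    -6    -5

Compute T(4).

Write T(x) = ax + b; the 3 given values yield a linear system in the 2 coefficients.
Solving, T(x) = x - 7.
Then T(4) = -3.

-3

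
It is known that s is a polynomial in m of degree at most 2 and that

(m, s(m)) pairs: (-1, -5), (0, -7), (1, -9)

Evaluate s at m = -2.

Write s(m) = am² + bm + c; the 3 given values yield a linear system in the 3 coefficients.
Solving, the leading coefficient vanishes, and s(m) = -2m - 7.
Then s(-2) = -3.

-3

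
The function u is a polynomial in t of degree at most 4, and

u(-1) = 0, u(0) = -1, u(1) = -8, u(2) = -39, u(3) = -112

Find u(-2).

13

First differences: -1, -7, -31, -73. Second differences: -6, -24, -42. Third differences: -18, -18.
Level-3 differences are constant, so u has degree 3.
Fitting a degree-3 polynomial gives u(t) = -3t³ - 3t² - t - 1.
Then u(-2) = 13.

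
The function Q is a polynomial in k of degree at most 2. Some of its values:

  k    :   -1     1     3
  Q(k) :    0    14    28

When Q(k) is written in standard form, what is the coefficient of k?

7

Write Q(k) = ak² + bk + c; the 3 given values yield a linear system in the 3 coefficients.
Solving, the leading coefficient vanishes, and Q(k) = 7k + 7.
The coefficient of k is 7.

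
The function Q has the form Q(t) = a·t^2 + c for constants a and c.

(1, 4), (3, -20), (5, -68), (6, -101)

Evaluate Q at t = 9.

From Q(1) = 4 and Q(3) = -20: 1a + c = 4 and 9a + c = -20.
Subtracting: 8a = -24, so a = -3; then c = 4 − (-3)·1 = 7.
So Q(t) = -3t² + 7, and Q(9) = -236.

-236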